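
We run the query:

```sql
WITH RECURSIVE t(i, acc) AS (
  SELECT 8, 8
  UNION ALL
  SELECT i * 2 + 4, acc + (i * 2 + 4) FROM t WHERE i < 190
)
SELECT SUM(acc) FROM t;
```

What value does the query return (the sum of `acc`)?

Base: i=8, acc=8.
Iteration 1: 8 < 190 holds -> i = 8 * 2 + 4 = 20, acc = 8 + 20 = 28.
Iteration 2: 20 < 190 holds -> i = 20 * 2 + 4 = 44, acc = 28 + 44 = 72.
Iteration 3: 44 < 190 holds -> i = 44 * 2 + 4 = 92, acc = 72 + 92 = 164.
Iteration 4: 92 < 190 holds -> i = 92 * 2 + 4 = 188, acc = 164 + 188 = 352.
Iteration 5: 188 < 190 holds -> i = 188 * 2 + 4 = 380, acc = 352 + 380 = 732.
Iteration 6: 380 < 190 fails; recursion stops.
SUM(acc) = 8 + 28 + 72 + 164 + 352 + 732 = 1356.

1356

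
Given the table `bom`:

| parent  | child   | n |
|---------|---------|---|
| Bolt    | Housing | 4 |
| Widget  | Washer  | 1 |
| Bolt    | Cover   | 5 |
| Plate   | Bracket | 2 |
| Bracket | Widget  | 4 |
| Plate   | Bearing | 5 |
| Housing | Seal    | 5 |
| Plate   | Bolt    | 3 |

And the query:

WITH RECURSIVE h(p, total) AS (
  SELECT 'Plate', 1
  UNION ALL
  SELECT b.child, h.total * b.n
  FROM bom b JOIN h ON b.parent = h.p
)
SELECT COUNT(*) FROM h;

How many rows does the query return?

Base: (Plate, total=1).
Iteration 1: components of {Plate} -> Bearing = 1*5 = 5, Bolt = 1*3 = 3, Bracket = 1*2 = 2.
Iteration 2: components of {Bearing,Bolt,Bracket} -> Cover = 3*5 = 15, Housing = 3*4 = 12, Widget = 2*4 = 8.
Iteration 3: components of {Cover,Housing,Widget} -> Seal = 12*5 = 60, Washer = 8*1 = 8.
Iteration 4: no further components; recursion stops.
Total rows emitted: 9.

9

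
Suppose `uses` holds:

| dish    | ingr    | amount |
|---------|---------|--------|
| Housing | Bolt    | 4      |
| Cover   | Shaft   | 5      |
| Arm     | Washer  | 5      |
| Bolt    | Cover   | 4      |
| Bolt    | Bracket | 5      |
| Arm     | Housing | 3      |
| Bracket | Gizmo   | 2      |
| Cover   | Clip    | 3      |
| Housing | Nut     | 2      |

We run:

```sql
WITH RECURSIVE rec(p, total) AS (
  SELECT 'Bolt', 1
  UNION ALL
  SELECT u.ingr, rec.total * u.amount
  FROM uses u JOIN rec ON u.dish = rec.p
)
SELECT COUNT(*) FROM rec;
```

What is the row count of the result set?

Base: (Bolt, total=1).
Iteration 1: components of {Bolt} -> Bracket = 1*5 = 5, Cover = 1*4 = 4.
Iteration 2: components of {Bracket,Cover} -> Clip = 4*3 = 12, Gizmo = 5*2 = 10, Shaft = 4*5 = 20.
Iteration 3: no further components; recursion stops.
Total rows emitted: 6.

6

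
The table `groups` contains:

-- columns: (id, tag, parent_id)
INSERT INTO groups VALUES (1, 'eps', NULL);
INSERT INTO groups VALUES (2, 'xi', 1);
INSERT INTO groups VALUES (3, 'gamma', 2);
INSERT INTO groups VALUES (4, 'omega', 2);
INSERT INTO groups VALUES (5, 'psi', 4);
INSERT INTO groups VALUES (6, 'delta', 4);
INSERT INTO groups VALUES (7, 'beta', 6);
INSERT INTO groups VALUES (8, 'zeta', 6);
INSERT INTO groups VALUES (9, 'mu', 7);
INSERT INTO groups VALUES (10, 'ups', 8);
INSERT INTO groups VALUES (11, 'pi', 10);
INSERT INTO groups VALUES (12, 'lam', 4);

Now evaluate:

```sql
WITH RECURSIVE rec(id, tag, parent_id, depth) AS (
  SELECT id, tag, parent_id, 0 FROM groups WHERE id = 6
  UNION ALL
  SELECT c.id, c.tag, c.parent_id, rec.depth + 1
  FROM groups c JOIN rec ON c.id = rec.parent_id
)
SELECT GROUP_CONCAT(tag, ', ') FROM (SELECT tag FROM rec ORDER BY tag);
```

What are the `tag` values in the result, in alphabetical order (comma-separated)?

Base: id=6 (delta), parent_id=4, depth 0.
Iteration 1: join on id=4 -> omega (id 4, parent_id=2, depth 1).
Iteration 2: join on id=2 -> xi (id 2, parent_id=1, depth 2).
Iteration 3: join on id=1 -> eps (id 1, parent_id=NULL, depth 3).
Iteration 4: parent_id is NULL; no match; recursion stops.

delta, eps, omega, xi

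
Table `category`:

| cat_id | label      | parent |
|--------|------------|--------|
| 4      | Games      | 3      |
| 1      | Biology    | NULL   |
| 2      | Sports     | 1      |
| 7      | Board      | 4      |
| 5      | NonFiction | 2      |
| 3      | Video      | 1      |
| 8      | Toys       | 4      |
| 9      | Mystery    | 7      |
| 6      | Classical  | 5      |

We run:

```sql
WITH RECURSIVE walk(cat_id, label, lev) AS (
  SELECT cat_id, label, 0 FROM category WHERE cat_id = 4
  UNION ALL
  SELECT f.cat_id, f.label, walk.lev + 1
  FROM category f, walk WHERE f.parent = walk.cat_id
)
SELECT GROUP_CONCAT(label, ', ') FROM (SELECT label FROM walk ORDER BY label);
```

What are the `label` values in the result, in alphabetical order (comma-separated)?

Board, Games, Mystery, Toys

Base: cat_id=4 (Games) at lev 0.
Iteration 1: rows with parent in {4} -> Board (id 7, lev 1), Toys (id 8, lev 1).
Iteration 2: rows with parent in {7,8} -> Mystery (id 9, lev 2).
Iteration 3: no rows with parent in {9}; recursion stops.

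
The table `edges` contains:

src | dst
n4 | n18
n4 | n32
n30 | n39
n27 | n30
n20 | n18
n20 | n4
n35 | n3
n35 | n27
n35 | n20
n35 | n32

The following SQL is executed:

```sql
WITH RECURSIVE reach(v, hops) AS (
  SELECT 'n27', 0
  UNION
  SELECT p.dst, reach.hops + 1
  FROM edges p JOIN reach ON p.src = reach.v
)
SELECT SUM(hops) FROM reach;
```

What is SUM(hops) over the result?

Base: (n27, hops=0).
Iteration 1: edges from {n27} -> (n30, hops=1).
Iteration 2: edges from {n30} -> (n39, hops=2).
Iteration 3: no outgoing edges from {n39}; recursion stops.
SUM(hops) = 0 + 1 + 2 = 3.

3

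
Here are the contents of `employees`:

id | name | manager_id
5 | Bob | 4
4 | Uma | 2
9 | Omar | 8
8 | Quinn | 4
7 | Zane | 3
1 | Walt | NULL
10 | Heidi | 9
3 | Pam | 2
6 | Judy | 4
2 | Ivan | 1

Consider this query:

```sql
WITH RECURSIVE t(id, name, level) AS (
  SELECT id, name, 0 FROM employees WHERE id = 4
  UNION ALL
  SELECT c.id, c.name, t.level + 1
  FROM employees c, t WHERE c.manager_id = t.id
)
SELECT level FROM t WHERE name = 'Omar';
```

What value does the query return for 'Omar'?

Base: id=4 (Uma) at level 0.
Iteration 1: rows with manager_id in {4} -> Bob (id 5, level 1), Judy (id 6, level 1), Quinn (id 8, level 1).
Iteration 2: rows with manager_id in {5,6,8} -> Omar (id 9, level 2).
Iteration 3: rows with manager_id in {9} -> Heidi (id 10, level 3).
Iteration 4: no rows with manager_id in {10}; recursion stops.

2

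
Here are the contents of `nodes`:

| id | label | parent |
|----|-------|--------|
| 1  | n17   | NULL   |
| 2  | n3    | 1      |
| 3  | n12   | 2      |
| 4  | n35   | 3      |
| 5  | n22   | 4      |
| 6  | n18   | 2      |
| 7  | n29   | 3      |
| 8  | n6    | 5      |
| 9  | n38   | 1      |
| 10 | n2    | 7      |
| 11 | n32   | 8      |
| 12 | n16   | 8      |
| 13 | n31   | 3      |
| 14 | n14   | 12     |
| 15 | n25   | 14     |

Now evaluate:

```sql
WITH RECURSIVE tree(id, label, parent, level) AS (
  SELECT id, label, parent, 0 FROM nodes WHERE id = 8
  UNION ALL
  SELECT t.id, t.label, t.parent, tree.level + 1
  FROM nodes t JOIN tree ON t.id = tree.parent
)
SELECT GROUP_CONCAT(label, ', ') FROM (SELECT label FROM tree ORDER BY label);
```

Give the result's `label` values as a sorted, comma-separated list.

n12, n17, n22, n3, n35, n6

Base: id=8 (n6), parent=5, level 0.
Iteration 1: join on id=5 -> n22 (id 5, parent=4, level 1).
Iteration 2: join on id=4 -> n35 (id 4, parent=3, level 2).
Iteration 3: join on id=3 -> n12 (id 3, parent=2, level 3).
Iteration 4: join on id=2 -> n3 (id 2, parent=1, level 4).
Iteration 5: join on id=1 -> n17 (id 1, parent=NULL, level 5).
Iteration 6: parent is NULL; no match; recursion stops.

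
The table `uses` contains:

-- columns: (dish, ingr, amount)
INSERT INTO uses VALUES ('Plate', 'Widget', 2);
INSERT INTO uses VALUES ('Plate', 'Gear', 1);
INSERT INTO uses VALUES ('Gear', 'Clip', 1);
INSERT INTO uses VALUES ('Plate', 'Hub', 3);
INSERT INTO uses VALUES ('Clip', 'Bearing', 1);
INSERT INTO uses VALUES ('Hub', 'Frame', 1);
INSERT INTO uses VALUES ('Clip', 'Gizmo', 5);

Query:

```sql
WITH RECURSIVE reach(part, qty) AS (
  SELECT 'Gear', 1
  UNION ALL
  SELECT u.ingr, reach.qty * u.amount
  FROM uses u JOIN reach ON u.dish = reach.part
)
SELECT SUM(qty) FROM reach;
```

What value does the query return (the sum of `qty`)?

8

Base: (Gear, qty=1).
Iteration 1: components of {Gear} -> Clip = 1*1 = 1.
Iteration 2: components of {Clip} -> Bearing = 1*1 = 1, Gizmo = 1*5 = 5.
Iteration 3: no further components; recursion stops.
SUM(qty) = 1 + 1 + 1 + 5 = 8.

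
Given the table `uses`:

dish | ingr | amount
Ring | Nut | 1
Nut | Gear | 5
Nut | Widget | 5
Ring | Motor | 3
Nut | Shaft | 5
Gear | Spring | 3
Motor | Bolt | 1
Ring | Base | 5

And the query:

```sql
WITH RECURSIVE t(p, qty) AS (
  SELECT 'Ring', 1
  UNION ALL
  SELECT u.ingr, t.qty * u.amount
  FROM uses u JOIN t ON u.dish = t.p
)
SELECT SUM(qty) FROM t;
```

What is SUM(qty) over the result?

43

Base: (Ring, qty=1).
Iteration 1: components of {Ring} -> Base = 1*5 = 5, Motor = 1*3 = 3, Nut = 1*1 = 1.
Iteration 2: components of {Base,Motor,Nut} -> Bolt = 3*1 = 3, Gear = 1*5 = 5, Shaft = 1*5 = 5, Widget = 1*5 = 5.
Iteration 3: components of {Bolt,Gear,Shaft,Widget} -> Spring = 5*3 = 15.
Iteration 4: no further components; recursion stops.
SUM(qty) = 1 + 1 + 3 + 5 + 5 + 5 + 5 + 3 + 15 = 43.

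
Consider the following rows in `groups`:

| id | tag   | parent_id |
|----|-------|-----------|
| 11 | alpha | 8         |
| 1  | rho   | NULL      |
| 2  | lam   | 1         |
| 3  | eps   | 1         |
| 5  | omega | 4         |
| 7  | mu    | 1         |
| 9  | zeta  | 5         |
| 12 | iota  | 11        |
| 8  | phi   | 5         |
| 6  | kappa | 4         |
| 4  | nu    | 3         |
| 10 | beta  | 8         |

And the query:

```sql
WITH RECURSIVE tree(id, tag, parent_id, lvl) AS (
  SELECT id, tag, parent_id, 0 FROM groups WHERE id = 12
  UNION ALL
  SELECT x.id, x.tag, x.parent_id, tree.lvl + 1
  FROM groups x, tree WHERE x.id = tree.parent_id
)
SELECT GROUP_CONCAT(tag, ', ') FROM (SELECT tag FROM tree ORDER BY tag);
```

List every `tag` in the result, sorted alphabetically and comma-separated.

alpha, eps, iota, nu, omega, phi, rho

Base: id=12 (iota), parent_id=11, lvl 0.
Iteration 1: join on id=11 -> alpha (id 11, parent_id=8, lvl 1).
Iteration 2: join on id=8 -> phi (id 8, parent_id=5, lvl 2).
Iteration 3: join on id=5 -> omega (id 5, parent_id=4, lvl 3).
Iteration 4: join on id=4 -> nu (id 4, parent_id=3, lvl 4).
Iteration 5: join on id=3 -> eps (id 3, parent_id=1, lvl 5).
Iteration 6: join on id=1 -> rho (id 1, parent_id=NULL, lvl 6).
Iteration 7: parent_id is NULL; no match; recursion stops.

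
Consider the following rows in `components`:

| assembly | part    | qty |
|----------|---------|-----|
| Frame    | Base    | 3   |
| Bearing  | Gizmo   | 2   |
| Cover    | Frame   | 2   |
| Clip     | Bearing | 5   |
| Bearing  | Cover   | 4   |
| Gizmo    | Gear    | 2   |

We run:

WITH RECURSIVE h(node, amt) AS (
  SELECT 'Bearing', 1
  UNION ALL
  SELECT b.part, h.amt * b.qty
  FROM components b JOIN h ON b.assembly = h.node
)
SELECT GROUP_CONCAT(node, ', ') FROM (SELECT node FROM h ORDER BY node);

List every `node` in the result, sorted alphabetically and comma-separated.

Base: (Bearing, amt=1).
Iteration 1: components of {Bearing} -> Cover = 1*4 = 4, Gizmo = 1*2 = 2.
Iteration 2: components of {Cover,Gizmo} -> Frame = 4*2 = 8, Gear = 2*2 = 4.
Iteration 3: components of {Frame,Gear} -> Base = 8*3 = 24.
Iteration 4: no further components; recursion stops.

Base, Bearing, Cover, Frame, Gear, Gizmo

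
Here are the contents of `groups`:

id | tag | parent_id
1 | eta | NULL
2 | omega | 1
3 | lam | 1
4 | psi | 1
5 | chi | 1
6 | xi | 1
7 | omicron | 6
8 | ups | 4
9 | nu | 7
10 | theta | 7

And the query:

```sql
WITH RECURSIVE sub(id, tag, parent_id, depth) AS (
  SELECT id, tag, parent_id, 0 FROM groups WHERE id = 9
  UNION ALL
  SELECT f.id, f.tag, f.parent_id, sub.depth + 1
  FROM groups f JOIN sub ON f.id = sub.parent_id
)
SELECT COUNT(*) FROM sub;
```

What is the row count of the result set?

4

Base: id=9 (nu), parent_id=7, depth 0.
Iteration 1: join on id=7 -> omicron (id 7, parent_id=6, depth 1).
Iteration 2: join on id=6 -> xi (id 6, parent_id=1, depth 2).
Iteration 3: join on id=1 -> eta (id 1, parent_id=NULL, depth 3).
Iteration 4: parent_id is NULL; no match; recursion stops.
Total rows emitted: 4.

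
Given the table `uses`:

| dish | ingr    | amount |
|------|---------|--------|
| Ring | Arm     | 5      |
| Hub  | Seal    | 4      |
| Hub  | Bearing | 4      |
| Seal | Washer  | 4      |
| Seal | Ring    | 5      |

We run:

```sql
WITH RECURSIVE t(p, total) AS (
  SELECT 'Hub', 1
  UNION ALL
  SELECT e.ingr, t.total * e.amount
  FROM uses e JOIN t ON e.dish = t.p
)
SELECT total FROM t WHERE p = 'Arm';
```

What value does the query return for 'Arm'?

100

Base: (Hub, total=1).
Iteration 1: components of {Hub} -> Bearing = 1*4 = 4, Seal = 1*4 = 4.
Iteration 2: components of {Bearing,Seal} -> Ring = 4*5 = 20, Washer = 4*4 = 16.
Iteration 3: components of {Ring,Washer} -> Arm = 20*5 = 100.
Iteration 4: no further components; recursion stops.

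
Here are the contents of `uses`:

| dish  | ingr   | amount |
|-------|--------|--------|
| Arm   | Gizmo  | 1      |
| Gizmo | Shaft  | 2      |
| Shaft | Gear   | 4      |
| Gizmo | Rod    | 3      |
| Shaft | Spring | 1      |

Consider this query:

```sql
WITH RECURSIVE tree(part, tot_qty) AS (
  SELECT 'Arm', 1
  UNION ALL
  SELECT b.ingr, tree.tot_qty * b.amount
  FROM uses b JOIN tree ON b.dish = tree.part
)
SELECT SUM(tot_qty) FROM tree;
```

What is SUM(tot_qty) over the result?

Base: (Arm, tot_qty=1).
Iteration 1: components of {Arm} -> Gizmo = 1*1 = 1.
Iteration 2: components of {Gizmo} -> Rod = 1*3 = 3, Shaft = 1*2 = 2.
Iteration 3: components of {Rod,Shaft} -> Gear = 2*4 = 8, Spring = 2*1 = 2.
Iteration 4: no further components; recursion stops.
SUM(tot_qty) = 1 + 1 + 2 + 3 + 8 + 2 = 17.

17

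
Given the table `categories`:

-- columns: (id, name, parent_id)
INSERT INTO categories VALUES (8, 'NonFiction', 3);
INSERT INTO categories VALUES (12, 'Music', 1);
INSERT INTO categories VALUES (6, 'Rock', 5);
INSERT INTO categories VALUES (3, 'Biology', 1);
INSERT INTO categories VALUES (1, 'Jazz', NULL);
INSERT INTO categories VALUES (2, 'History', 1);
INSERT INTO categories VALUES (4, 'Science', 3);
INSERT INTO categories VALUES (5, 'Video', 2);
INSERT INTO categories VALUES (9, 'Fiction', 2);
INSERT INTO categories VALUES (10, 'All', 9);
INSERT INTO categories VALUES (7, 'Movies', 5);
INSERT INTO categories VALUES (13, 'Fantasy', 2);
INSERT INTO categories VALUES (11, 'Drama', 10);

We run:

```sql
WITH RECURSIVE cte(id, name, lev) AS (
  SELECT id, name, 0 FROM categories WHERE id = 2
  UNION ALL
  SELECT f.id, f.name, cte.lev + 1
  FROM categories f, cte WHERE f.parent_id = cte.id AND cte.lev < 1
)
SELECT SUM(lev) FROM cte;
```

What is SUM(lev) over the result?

Base: id=2 (History) at lev 0.
Iteration 1: rows with parent_id in {2} -> Video (id 5, lev 1), Fiction (id 9, lev 1), Fantasy (id 13, lev 1).
Iteration 2: lev < 1 fails for all current rows; recursion stops.
SUM(lev) = 0 + 1 + 1 + 1 = 3.

3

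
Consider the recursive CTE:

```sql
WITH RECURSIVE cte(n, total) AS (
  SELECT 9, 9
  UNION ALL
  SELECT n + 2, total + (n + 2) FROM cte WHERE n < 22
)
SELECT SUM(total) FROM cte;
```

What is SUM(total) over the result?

492

Base: n=9, total=9.
Iteration 1: 9 < 22 holds -> n = 9 + 2 = 11, total = 9 + 11 = 20.
Iteration 2: 11 < 22 holds -> n = 11 + 2 = 13, total = 20 + 13 = 33.
Iteration 3: 13 < 22 holds -> n = 13 + 2 = 15, total = 33 + 15 = 48.
Iteration 4: 15 < 22 holds -> n = 15 + 2 = 17, total = 48 + 17 = 65.
Iteration 5: 17 < 22 holds -> n = 17 + 2 = 19, total = 65 + 19 = 84.
Iteration 6: 19 < 22 holds -> n = 19 + 2 = 21, total = 84 + 21 = 105.
Iteration 7: 21 < 22 holds -> n = 21 + 2 = 23, total = 105 + 23 = 128.
Iteration 8: 23 < 22 fails; recursion stops.
SUM(total) = 9 + 20 + 33 + 48 + 65 + 84 + 105 + 128 = 492.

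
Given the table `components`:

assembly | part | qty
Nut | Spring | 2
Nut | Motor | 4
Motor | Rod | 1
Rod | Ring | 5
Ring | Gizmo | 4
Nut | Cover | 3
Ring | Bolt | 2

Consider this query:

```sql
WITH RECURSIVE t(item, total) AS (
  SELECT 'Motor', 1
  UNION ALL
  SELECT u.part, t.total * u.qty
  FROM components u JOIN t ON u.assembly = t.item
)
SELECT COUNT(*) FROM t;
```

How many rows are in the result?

Base: (Motor, total=1).
Iteration 1: components of {Motor} -> Rod = 1*1 = 1.
Iteration 2: components of {Rod} -> Ring = 1*5 = 5.
Iteration 3: components of {Ring} -> Bolt = 5*2 = 10, Gizmo = 5*4 = 20.
Iteration 4: no further components; recursion stops.
Total rows emitted: 5.

5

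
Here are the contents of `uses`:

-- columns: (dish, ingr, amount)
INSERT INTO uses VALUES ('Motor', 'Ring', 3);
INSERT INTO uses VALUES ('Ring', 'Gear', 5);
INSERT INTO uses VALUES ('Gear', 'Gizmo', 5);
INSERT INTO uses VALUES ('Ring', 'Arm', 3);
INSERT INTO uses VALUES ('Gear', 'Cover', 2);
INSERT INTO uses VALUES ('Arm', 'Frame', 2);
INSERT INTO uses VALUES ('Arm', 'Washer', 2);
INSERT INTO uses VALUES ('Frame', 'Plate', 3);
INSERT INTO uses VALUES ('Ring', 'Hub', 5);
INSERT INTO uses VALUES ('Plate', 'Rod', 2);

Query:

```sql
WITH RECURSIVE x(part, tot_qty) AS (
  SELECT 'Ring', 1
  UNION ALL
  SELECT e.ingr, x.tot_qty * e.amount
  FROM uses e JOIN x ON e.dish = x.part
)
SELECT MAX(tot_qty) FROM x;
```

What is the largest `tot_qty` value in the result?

36

Base: (Ring, tot_qty=1).
Iteration 1: components of {Ring} -> Arm = 1*3 = 3, Gear = 1*5 = 5, Hub = 1*5 = 5.
Iteration 2: components of {Arm,Gear,Hub} -> Cover = 5*2 = 10, Frame = 3*2 = 6, Gizmo = 5*5 = 25, Washer = 3*2 = 6.
Iteration 3: components of {Cover,Frame,Gizmo,Washer} -> Plate = 6*3 = 18.
Iteration 4: components of {Plate} -> Rod = 18*2 = 36.
Iteration 5: no further components; recursion stops.
tot_qty values: 1, 5, 3, 5, 25, 10, 6, 6, 18, 36; the maximum is 36.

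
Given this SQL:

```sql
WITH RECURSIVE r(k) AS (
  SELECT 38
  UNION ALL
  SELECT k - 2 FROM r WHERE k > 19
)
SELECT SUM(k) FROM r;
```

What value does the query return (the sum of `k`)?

Base: k=38.
Iteration 1: 38 > 19 holds -> k = 38 - 2 = 36.
Iteration 2: 36 > 19 holds -> k = 36 - 2 = 34.
Iteration 3: 34 > 19 holds -> k = 34 - 2 = 32.
Iteration 4: 32 > 19 holds -> k = 32 - 2 = 30.
Iteration 5: 30 > 19 holds -> k = 30 - 2 = 28.
Iteration 6: 28 > 19 holds -> k = 28 - 2 = 26.
Iteration 7: 26 > 19 holds -> k = 26 - 2 = 24.
Iteration 8: 24 > 19 holds -> k = 24 - 2 = 22.
Iteration 9: 22 > 19 holds -> k = 22 - 2 = 20.
Iteration 10: 20 > 19 holds -> k = 20 - 2 = 18.
Iteration 11: 18 > 19 fails; recursion stops.
SUM(k) = 38 + 36 + 34 + 32 + 30 + 28 + 26 + 24 + 22 + 20 + 18 = 308.

308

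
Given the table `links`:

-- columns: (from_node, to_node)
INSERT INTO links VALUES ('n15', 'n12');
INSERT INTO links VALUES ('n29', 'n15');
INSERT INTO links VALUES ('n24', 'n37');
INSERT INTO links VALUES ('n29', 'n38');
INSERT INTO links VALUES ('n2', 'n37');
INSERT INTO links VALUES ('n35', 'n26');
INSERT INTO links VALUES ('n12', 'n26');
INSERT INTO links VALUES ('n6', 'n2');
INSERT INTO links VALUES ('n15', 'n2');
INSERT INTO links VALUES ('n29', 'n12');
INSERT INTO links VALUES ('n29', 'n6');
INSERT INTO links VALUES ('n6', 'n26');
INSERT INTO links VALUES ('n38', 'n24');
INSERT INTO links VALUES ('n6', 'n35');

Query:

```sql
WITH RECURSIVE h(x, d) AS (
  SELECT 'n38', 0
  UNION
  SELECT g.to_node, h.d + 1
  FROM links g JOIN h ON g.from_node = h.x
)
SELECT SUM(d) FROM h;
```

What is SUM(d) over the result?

3

Base: (n38, d=0).
Iteration 1: edges from {n38} -> (n24, d=1).
Iteration 2: edges from {n24} -> (n37, d=2).
Iteration 3: no outgoing edges from {n37}; recursion stops.
SUM(d) = 0 + 1 + 2 = 3.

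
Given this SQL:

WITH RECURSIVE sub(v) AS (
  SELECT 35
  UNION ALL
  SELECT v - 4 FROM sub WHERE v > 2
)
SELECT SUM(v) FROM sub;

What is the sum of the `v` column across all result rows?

Base: v=35.
Iteration 1: 35 > 2 holds -> v = 35 - 4 = 31.
Iteration 2: 31 > 2 holds -> v = 31 - 4 = 27.
Iteration 3: 27 > 2 holds -> v = 27 - 4 = 23.
Iteration 4: 23 > 2 holds -> v = 23 - 4 = 19.
Iteration 5: 19 > 2 holds -> v = 19 - 4 = 15.
Iteration 6: 15 > 2 holds -> v = 15 - 4 = 11.
Iteration 7: 11 > 2 holds -> v = 11 - 4 = 7.
Iteration 8: 7 > 2 holds -> v = 7 - 4 = 3.
Iteration 9: 3 > 2 holds -> v = 3 - 4 = -1.
Iteration 10: -1 > 2 fails; recursion stops.
SUM(v) = 35 + 31 + 27 + 23 + 19 + 15 + 11 + 7 + 3 + -1 = 170.

170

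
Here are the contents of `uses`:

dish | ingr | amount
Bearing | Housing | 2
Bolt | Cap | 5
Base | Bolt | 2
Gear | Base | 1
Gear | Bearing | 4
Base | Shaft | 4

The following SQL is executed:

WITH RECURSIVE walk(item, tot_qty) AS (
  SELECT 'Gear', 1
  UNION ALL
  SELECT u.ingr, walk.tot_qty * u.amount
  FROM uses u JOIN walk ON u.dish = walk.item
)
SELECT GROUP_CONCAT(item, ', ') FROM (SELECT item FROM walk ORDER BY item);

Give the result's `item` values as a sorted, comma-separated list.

Base: (Gear, tot_qty=1).
Iteration 1: components of {Gear} -> Base = 1*1 = 1, Bearing = 1*4 = 4.
Iteration 2: components of {Base,Bearing} -> Bolt = 1*2 = 2, Housing = 4*2 = 8, Shaft = 1*4 = 4.
Iteration 3: components of {Bolt,Housing,Shaft} -> Cap = 2*5 = 10.
Iteration 4: no further components; recursion stops.

Base, Bearing, Bolt, Cap, Gear, Housing, Shaft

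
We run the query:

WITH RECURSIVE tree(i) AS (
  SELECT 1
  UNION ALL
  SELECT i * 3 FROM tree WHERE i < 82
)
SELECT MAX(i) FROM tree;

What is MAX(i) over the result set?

Base: i=1.
Iteration 1: 1 < 82 holds -> i = 1 * 3 = 3.
Iteration 2: 3 < 82 holds -> i = 3 * 3 = 9.
Iteration 3: 9 < 82 holds -> i = 9 * 3 = 27.
Iteration 4: 27 < 82 holds -> i = 27 * 3 = 81.
Iteration 5: 81 < 82 holds -> i = 81 * 3 = 243.
Iteration 6: 243 < 82 fails; recursion stops.
i values: 1, 3, 9, 27, 81, 243; the maximum is 243.

243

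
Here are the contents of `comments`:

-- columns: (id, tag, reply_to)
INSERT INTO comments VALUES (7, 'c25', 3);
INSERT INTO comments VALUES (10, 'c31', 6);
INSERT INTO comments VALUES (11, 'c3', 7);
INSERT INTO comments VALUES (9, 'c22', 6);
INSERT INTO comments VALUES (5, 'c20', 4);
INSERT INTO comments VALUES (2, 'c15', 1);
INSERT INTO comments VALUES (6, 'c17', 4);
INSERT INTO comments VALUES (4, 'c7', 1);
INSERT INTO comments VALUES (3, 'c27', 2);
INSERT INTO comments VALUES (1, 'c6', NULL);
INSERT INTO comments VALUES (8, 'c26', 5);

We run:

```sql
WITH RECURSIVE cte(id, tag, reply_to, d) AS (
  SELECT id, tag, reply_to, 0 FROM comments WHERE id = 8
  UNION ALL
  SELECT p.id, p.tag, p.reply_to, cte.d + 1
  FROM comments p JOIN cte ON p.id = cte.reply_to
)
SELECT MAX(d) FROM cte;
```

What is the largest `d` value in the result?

3

Base: id=8 (c26), reply_to=5, d 0.
Iteration 1: join on id=5 -> c20 (id 5, reply_to=4, d 1).
Iteration 2: join on id=4 -> c7 (id 4, reply_to=1, d 2).
Iteration 3: join on id=1 -> c6 (id 1, reply_to=NULL, d 3).
Iteration 4: reply_to is NULL; no match; recursion stops.
d values: 0, 1, 2, 3; the maximum is 3.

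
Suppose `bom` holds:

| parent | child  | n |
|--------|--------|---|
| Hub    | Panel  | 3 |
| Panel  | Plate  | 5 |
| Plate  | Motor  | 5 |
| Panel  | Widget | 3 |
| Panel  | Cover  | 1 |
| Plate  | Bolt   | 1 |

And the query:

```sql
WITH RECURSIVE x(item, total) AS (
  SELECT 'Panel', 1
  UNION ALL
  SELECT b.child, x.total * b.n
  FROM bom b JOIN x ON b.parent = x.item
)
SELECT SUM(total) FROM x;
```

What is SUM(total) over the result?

40

Base: (Panel, total=1).
Iteration 1: components of {Panel} -> Cover = 1*1 = 1, Plate = 1*5 = 5, Widget = 1*3 = 3.
Iteration 2: components of {Cover,Plate,Widget} -> Bolt = 5*1 = 5, Motor = 5*5 = 25.
Iteration 3: no further components; recursion stops.
SUM(total) = 1 + 5 + 3 + 1 + 25 + 5 = 40.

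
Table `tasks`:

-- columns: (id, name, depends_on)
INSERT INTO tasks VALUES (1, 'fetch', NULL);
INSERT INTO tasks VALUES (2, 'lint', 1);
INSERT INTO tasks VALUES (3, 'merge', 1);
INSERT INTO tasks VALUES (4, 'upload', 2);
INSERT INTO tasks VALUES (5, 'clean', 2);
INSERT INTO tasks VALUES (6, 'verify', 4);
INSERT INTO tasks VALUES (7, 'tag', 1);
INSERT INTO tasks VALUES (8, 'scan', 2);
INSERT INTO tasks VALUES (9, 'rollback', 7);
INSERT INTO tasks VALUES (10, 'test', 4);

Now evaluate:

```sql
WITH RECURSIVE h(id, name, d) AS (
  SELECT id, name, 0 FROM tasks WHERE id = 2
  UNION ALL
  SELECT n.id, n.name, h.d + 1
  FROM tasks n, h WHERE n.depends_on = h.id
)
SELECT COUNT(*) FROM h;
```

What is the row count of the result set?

6

Base: id=2 (lint) at d 0.
Iteration 1: rows with depends_on in {2} -> upload (id 4, d 1), clean (id 5, d 1), scan (id 8, d 1).
Iteration 2: rows with depends_on in {4,5,8} -> verify (id 6, d 2), test (id 10, d 2).
Iteration 3: no rows with depends_on in {6,10}; recursion stops.
Total rows emitted: 6.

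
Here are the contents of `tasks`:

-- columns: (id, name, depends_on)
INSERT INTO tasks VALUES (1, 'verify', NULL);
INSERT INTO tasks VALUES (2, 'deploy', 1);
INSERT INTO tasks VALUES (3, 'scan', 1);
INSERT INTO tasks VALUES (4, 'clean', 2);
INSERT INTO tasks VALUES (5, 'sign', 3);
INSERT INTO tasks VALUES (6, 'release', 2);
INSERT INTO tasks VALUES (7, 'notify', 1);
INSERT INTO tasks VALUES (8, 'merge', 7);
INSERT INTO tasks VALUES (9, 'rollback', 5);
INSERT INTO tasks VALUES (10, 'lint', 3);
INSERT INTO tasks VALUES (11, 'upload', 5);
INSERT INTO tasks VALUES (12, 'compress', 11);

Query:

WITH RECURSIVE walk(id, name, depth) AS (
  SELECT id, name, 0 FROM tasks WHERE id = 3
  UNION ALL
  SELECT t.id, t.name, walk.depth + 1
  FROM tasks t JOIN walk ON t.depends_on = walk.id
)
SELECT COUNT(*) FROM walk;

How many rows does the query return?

6

Base: id=3 (scan) at depth 0.
Iteration 1: rows with depends_on in {3} -> sign (id 5, depth 1), lint (id 10, depth 1).
Iteration 2: rows with depends_on in {5,10} -> rollback (id 9, depth 2), upload (id 11, depth 2).
Iteration 3: rows with depends_on in {9,11} -> compress (id 12, depth 3).
Iteration 4: no rows with depends_on in {12}; recursion stops.
Total rows emitted: 6.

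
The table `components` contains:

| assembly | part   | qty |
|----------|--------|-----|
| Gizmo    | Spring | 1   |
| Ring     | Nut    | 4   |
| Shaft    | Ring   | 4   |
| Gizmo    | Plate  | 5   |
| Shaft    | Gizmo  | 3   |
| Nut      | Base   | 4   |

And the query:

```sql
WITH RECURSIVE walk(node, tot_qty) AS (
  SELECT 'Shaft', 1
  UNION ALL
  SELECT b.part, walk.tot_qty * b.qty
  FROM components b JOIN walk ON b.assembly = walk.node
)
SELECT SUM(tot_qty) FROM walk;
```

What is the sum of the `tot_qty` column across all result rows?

106

Base: (Shaft, tot_qty=1).
Iteration 1: components of {Shaft} -> Gizmo = 1*3 = 3, Ring = 1*4 = 4.
Iteration 2: components of {Gizmo,Ring} -> Nut = 4*4 = 16, Plate = 3*5 = 15, Spring = 3*1 = 3.
Iteration 3: components of {Nut,Plate,Spring} -> Base = 16*4 = 64.
Iteration 4: no further components; recursion stops.
SUM(tot_qty) = 1 + 4 + 3 + 16 + 15 + 3 + 64 = 106.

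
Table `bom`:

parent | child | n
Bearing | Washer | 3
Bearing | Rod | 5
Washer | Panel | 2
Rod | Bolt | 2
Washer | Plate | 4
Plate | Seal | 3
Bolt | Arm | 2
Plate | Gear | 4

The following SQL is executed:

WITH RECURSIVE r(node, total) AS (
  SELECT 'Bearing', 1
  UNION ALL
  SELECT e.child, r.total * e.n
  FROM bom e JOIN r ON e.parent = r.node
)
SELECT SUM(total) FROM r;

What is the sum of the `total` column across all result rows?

Base: (Bearing, total=1).
Iteration 1: components of {Bearing} -> Rod = 1*5 = 5, Washer = 1*3 = 3.
Iteration 2: components of {Rod,Washer} -> Bolt = 5*2 = 10, Panel = 3*2 = 6, Plate = 3*4 = 12.
Iteration 3: components of {Bolt,Panel,Plate} -> Arm = 10*2 = 20, Gear = 12*4 = 48, Seal = 12*3 = 36.
Iteration 4: no further components; recursion stops.
SUM(total) = 1 + 3 + 5 + 6 + 12 + 10 + 36 + 48 + 20 = 141.

141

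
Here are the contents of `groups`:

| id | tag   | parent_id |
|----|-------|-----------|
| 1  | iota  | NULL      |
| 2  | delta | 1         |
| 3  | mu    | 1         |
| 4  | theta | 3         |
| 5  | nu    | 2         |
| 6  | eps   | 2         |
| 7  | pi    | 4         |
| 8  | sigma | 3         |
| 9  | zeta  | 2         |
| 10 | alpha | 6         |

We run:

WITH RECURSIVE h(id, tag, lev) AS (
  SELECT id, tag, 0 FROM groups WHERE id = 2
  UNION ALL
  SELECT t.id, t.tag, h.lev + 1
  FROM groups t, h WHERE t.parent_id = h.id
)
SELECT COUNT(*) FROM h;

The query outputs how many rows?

5

Base: id=2 (delta) at lev 0.
Iteration 1: rows with parent_id in {2} -> nu (id 5, lev 1), eps (id 6, lev 1), zeta (id 9, lev 1).
Iteration 2: rows with parent_id in {5,6,9} -> alpha (id 10, lev 2).
Iteration 3: no rows with parent_id in {10}; recursion stops.
Total rows emitted: 5.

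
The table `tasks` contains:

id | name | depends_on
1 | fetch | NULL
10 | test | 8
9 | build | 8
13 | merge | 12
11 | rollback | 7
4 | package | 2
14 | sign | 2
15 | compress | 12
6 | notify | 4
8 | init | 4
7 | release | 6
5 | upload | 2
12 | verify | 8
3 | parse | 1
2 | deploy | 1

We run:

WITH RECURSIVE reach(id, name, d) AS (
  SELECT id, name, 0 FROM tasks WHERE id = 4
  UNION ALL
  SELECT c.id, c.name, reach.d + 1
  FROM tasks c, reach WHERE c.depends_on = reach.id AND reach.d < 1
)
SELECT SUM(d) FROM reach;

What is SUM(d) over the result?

Base: id=4 (package) at d 0.
Iteration 1: rows with depends_on in {4} -> notify (id 6, d 1), init (id 8, d 1).
Iteration 2: d < 1 fails for all current rows; recursion stops.
SUM(d) = 0 + 1 + 1 = 2.

2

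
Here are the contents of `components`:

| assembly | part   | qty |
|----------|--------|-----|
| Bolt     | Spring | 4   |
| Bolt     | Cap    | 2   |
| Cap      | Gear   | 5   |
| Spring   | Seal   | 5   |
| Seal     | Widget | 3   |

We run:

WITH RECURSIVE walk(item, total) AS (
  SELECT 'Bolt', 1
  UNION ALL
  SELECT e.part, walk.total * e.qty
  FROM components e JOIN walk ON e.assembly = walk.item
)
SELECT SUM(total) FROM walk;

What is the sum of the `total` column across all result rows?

Base: (Bolt, total=1).
Iteration 1: components of {Bolt} -> Cap = 1*2 = 2, Spring = 1*4 = 4.
Iteration 2: components of {Cap,Spring} -> Gear = 2*5 = 10, Seal = 4*5 = 20.
Iteration 3: components of {Gear,Seal} -> Widget = 20*3 = 60.
Iteration 4: no further components; recursion stops.
SUM(total) = 1 + 4 + 2 + 20 + 10 + 60 = 97.

97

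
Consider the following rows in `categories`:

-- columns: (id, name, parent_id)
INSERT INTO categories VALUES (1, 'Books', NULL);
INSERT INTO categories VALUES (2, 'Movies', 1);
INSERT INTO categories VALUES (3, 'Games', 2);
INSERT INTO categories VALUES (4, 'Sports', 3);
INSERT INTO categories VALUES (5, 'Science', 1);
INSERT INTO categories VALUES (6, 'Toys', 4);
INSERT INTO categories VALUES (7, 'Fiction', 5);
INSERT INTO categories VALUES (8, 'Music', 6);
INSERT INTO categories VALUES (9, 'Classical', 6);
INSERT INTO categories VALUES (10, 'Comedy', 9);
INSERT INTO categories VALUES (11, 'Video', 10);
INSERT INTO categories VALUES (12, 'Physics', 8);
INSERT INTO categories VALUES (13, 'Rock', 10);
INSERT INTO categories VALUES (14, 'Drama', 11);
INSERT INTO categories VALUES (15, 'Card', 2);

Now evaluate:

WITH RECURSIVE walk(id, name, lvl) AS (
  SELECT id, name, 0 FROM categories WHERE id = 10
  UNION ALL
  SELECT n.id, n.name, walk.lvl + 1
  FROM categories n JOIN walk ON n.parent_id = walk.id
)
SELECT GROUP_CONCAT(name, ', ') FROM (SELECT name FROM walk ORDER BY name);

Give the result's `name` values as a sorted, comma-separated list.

Comedy, Drama, Rock, Video

Base: id=10 (Comedy) at lvl 0.
Iteration 1: rows with parent_id in {10} -> Video (id 11, lvl 1), Rock (id 13, lvl 1).
Iteration 2: rows with parent_id in {11,13} -> Drama (id 14, lvl 2).
Iteration 3: no rows with parent_id in {14}; recursion stops.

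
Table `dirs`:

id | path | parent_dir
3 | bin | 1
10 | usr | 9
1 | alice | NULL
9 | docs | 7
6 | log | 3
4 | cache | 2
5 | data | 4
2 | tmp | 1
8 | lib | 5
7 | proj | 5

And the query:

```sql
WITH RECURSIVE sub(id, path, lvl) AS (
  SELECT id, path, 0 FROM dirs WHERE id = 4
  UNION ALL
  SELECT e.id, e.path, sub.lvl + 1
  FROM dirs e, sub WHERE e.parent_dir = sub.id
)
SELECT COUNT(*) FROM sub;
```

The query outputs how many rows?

6

Base: id=4 (cache) at lvl 0.
Iteration 1: rows with parent_dir in {4} -> data (id 5, lvl 1).
Iteration 2: rows with parent_dir in {5} -> proj (id 7, lvl 2), lib (id 8, lvl 2).
Iteration 3: rows with parent_dir in {7,8} -> docs (id 9, lvl 3).
Iteration 4: rows with parent_dir in {9} -> usr (id 10, lvl 4).
Iteration 5: no rows with parent_dir in {10}; recursion stops.
Total rows emitted: 6.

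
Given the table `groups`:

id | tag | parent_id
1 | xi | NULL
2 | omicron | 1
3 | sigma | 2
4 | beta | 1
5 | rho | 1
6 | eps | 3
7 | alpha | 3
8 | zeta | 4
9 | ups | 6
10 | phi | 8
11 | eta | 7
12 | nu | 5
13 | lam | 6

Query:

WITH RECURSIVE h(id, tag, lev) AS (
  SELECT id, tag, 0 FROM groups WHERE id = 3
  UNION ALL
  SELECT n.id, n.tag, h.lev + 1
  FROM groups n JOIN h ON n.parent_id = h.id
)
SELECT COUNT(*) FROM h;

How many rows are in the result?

Base: id=3 (sigma) at lev 0.
Iteration 1: rows with parent_id in {3} -> eps (id 6, lev 1), alpha (id 7, lev 1).
Iteration 2: rows with parent_id in {6,7} -> ups (id 9, lev 2), eta (id 11, lev 2), lam (id 13, lev 2).
Iteration 3: no rows with parent_id in {9,11,13}; recursion stops.
Total rows emitted: 6.

6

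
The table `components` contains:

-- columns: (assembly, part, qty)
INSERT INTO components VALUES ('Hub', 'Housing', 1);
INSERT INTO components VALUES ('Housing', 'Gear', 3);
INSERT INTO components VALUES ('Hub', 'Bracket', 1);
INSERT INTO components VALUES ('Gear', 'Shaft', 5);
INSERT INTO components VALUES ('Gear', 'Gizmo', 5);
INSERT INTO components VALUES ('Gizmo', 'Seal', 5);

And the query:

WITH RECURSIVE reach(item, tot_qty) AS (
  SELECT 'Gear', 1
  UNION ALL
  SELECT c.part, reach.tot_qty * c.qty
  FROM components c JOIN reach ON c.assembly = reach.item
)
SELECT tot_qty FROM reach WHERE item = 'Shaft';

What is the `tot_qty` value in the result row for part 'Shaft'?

Base: (Gear, tot_qty=1).
Iteration 1: components of {Gear} -> Gizmo = 1*5 = 5, Shaft = 1*5 = 5.
Iteration 2: components of {Gizmo,Shaft} -> Seal = 5*5 = 25.
Iteration 3: no further components; recursion stops.

5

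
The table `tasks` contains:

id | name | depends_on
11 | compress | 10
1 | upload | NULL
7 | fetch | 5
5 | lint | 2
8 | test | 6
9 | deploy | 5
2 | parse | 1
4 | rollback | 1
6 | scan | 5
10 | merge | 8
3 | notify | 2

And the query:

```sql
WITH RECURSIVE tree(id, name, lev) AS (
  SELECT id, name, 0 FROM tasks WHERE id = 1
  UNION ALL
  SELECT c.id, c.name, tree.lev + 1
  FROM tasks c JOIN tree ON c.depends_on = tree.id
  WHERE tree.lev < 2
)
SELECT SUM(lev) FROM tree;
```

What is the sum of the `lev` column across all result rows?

6

Base: id=1 (upload) at lev 0.
Iteration 1: rows with depends_on in {1} -> parse (id 2, lev 1), rollback (id 4, lev 1).
Iteration 2: rows with depends_on in {2,4} -> notify (id 3, lev 2), lint (id 5, lev 2).
Iteration 3: lev < 2 fails for all current rows; recursion stops.
SUM(lev) = 0 + 1 + 1 + 2 + 2 = 6.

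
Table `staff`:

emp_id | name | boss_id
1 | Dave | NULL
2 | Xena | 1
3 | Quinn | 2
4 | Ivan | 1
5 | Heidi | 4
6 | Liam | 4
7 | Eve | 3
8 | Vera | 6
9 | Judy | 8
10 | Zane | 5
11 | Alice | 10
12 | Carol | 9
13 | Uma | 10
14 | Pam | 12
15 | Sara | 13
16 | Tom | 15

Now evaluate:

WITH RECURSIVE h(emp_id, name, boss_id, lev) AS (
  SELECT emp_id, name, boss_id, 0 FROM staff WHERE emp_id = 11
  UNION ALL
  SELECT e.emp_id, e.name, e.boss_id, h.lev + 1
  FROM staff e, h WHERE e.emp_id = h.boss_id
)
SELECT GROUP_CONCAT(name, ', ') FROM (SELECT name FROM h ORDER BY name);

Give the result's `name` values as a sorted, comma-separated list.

Base: emp_id=11 (Alice), boss_id=10, lev 0.
Iteration 1: join on emp_id=10 -> Zane (id 10, boss_id=5, lev 1).
Iteration 2: join on emp_id=5 -> Heidi (id 5, boss_id=4, lev 2).
Iteration 3: join on emp_id=4 -> Ivan (id 4, boss_id=1, lev 3).
Iteration 4: join on emp_id=1 -> Dave (id 1, boss_id=NULL, lev 4).
Iteration 5: boss_id is NULL; no match; recursion stops.

Alice, Dave, Heidi, Ivan, Zane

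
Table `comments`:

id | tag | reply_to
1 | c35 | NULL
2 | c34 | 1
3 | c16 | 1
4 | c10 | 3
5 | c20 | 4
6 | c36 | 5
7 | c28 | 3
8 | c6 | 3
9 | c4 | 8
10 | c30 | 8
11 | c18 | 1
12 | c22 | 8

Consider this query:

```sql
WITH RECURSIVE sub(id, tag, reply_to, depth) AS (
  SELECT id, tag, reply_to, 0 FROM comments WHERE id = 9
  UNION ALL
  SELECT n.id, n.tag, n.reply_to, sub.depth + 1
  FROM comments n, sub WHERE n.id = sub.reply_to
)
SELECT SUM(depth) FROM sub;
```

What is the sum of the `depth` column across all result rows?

Base: id=9 (c4), reply_to=8, depth 0.
Iteration 1: join on id=8 -> c6 (id 8, reply_to=3, depth 1).
Iteration 2: join on id=3 -> c16 (id 3, reply_to=1, depth 2).
Iteration 3: join on id=1 -> c35 (id 1, reply_to=NULL, depth 3).
Iteration 4: reply_to is NULL; no match; recursion stops.
SUM(depth) = 0 + 1 + 2 + 3 = 6.

6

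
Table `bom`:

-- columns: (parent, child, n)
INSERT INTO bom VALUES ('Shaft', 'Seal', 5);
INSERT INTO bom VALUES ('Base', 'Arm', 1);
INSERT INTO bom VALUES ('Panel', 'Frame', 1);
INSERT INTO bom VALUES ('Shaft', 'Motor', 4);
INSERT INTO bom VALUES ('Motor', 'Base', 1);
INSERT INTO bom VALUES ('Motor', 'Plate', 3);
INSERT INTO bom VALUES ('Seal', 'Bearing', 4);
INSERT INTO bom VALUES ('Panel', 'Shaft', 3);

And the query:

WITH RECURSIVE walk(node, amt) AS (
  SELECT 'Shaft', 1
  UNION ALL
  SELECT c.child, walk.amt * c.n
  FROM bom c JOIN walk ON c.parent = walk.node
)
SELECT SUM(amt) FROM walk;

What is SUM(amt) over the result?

Base: (Shaft, amt=1).
Iteration 1: components of {Shaft} -> Motor = 1*4 = 4, Seal = 1*5 = 5.
Iteration 2: components of {Motor,Seal} -> Base = 4*1 = 4, Bearing = 5*4 = 20, Plate = 4*3 = 12.
Iteration 3: components of {Base,Bearing,Plate} -> Arm = 4*1 = 4.
Iteration 4: no further components; recursion stops.
SUM(amt) = 1 + 4 + 5 + 12 + 4 + 20 + 4 = 50.

50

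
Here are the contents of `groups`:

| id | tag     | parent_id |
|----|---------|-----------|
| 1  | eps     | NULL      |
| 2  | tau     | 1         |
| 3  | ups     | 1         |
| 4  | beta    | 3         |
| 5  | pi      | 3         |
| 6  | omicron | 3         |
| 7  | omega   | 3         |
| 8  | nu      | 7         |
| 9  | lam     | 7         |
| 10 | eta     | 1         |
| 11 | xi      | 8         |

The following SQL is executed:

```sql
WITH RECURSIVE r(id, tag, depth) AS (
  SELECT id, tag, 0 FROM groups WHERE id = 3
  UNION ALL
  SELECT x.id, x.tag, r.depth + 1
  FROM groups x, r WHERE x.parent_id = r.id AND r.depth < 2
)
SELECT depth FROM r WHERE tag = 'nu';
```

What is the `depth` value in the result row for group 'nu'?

Base: id=3 (ups) at depth 0.
Iteration 1: rows with parent_id in {3} -> beta (id 4, depth 1), pi (id 5, depth 1), omicron (id 6, depth 1), omega (id 7, depth 1).
Iteration 2: rows with parent_id in {4,5,6,7} -> nu (id 8, depth 2), lam (id 9, depth 2).
Iteration 3: depth < 2 fails for all current rows; recursion stops.

2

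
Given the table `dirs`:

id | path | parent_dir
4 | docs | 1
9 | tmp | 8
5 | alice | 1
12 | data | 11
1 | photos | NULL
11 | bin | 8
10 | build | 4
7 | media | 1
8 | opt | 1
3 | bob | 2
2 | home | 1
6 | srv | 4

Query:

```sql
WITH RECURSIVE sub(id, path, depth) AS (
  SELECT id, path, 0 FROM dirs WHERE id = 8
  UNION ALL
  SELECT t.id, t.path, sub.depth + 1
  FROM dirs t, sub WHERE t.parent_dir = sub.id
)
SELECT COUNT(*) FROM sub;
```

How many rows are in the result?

4

Base: id=8 (opt) at depth 0.
Iteration 1: rows with parent_dir in {8} -> tmp (id 9, depth 1), bin (id 11, depth 1).
Iteration 2: rows with parent_dir in {9,11} -> data (id 12, depth 2).
Iteration 3: no rows with parent_dir in {12}; recursion stops.
Total rows emitted: 4.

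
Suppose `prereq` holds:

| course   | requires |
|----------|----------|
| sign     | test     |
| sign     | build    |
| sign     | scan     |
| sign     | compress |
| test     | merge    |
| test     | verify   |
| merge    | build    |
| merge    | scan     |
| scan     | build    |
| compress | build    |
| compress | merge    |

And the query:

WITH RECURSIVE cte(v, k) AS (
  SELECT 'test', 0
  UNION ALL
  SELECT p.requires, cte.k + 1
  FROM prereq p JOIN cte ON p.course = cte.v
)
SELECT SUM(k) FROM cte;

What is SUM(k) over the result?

9

Base: (test, k=0).
Iteration 1: edges from {test} -> (merge, k=1), (verify, k=1).
Iteration 2: edges from {merge,verify} -> (build, k=2), (scan, k=2).
Iteration 3: edges from {build,scan} -> (build, k=3).
Iteration 4: no outgoing edges from {build}; recursion stops.
SUM(k) = 0 + 1 + 1 + 2 + 2 + 3 = 9.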